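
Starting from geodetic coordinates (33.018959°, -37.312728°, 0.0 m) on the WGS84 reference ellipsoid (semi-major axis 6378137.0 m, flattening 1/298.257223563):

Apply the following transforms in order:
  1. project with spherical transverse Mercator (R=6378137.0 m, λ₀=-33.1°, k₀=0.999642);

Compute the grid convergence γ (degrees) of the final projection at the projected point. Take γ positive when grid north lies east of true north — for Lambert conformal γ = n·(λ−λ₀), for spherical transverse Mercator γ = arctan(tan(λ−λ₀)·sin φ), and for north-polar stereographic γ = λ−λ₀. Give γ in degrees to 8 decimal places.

start: φ=33.018959°, λ=-37.312728°, h=0.000 m
→ into tm (λ₀=-33.1°): φ=33.01895900°, λ−λ₀=-4.21272800°
convergence γ = -2.29849694°

-2.29849694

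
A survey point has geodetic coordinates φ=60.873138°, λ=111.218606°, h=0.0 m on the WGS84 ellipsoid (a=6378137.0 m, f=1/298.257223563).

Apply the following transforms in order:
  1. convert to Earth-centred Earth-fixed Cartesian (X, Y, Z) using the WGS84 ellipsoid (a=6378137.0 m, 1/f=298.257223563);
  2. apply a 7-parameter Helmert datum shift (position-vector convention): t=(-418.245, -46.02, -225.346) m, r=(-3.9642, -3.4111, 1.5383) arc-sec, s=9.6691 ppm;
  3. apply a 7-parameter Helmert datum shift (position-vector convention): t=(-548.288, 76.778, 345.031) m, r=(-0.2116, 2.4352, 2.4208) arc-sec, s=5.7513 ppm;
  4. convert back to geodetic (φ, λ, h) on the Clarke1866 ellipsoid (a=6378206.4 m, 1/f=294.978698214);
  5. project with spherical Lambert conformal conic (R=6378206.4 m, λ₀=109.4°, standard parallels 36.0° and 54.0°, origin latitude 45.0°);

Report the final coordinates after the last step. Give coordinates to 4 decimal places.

start: φ=60.873138°, λ=111.218606°, h=0.000 m
→ ECEF (a=6378137.000, f=1/298.257223563): X=-1126493.7417, Y=2901479.2633, Z=5548475.6640
→ Helmert 7p (PV): X=-1127036.2767, Y=2901559.5337, Z=5548229.5732
→ Helmert 7p (PV): X=-1127559.5968, Y=2901645.4638, Z=5548616.8432
→ geod (Bowring, a=6378206.400): φ=60.87133389°, λ=111.23578620°, h=498.5802 m
→ lcc (R=6378206.4, λ₀=109.4°): E=102476.6290, N=1769754.6335

E=102476.6290 m, N=1769754.6335 m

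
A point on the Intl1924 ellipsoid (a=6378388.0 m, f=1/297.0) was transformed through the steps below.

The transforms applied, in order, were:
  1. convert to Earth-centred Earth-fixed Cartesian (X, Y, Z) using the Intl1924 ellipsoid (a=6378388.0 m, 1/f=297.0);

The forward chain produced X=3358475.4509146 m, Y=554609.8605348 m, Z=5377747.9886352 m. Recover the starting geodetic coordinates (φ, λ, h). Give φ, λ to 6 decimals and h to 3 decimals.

φ=57.841720°, λ=9.377048°, h=1487.676 m

start: X=3358475.4509, Y=554609.8605, Z=5377747.9886 m
→ geod (Bowring, a=6378388.000): φ=57.84172000°, λ=9.37704800°, h=1487.6760 m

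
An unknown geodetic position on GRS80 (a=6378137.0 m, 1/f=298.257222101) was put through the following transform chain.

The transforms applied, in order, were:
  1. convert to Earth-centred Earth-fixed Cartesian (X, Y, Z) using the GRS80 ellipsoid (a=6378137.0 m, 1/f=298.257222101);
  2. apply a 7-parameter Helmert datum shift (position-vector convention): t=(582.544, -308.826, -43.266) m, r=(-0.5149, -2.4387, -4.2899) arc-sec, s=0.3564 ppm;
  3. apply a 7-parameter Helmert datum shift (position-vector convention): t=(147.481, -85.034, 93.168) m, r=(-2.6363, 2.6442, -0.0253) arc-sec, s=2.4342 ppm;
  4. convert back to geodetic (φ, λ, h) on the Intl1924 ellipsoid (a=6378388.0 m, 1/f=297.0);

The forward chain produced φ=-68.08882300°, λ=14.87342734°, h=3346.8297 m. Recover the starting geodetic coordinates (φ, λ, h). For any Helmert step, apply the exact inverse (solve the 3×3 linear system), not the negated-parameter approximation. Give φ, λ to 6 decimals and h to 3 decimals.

φ=-68.093168°, λ=14.890310°, h=3322.162 m

start: φ=-68.088823°, λ=14.873427°, h=3346.830 m
→ ECEF (a=6378388.000, f=1/297.0): X=2308358.6033, Y=613060.5089, Z=-5898038.4506
→ Helmert⁻¹: X=2308281.0386, Y=613219.7178, Z=-5898079.8329
→ Helmert⁻¹: X=2307615.1770, Y=613591.0423, Z=-5898060.2164
→ geod (Bowring, a=6378137.000): φ=-68.09316800°, λ=14.89031000°, h=3322.1620 m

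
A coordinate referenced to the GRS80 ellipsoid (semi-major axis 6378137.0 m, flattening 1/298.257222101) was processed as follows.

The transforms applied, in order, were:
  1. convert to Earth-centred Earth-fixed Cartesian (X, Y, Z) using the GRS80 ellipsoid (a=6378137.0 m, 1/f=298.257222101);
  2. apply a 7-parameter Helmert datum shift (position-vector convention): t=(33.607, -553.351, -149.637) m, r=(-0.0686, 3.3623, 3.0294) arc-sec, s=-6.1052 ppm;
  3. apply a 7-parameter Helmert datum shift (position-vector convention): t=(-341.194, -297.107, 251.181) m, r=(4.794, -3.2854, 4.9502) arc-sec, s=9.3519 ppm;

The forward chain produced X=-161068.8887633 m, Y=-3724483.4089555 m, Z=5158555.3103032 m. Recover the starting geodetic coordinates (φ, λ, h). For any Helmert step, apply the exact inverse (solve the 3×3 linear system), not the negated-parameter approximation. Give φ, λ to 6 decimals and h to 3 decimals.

φ=54.334828°, λ=-92.474434°, h=-48.675 m

start: X=-161068.8888, Y=-3724483.4090, Z=5158555.3103 m
→ Helmert⁻¹: X=-160733.4031, Y=-3724027.7265, Z=5158345.0037
→ Helmert⁻¹: X=-160906.7669, Y=-3723496.4606, Z=5158522.2733
→ geod (Bowring, a=6378137.000): φ=54.33482800°, λ=-92.47443400°, h=-48.6750 m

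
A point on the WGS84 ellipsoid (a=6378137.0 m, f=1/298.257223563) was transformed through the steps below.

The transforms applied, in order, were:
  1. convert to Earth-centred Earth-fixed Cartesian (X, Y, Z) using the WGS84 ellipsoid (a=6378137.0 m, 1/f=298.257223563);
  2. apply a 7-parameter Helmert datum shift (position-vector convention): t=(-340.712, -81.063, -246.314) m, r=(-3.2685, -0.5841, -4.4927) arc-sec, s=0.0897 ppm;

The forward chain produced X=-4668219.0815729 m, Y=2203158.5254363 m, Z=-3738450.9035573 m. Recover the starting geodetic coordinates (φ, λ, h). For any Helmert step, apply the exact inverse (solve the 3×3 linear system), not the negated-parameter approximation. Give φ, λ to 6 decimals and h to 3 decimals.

φ=-36.095099°, λ=154.733383°, h=2431.921 m

start: X=-4668219.0816, Y=2203158.5254, Z=-3738450.9036 m
→ Helmert⁻¹: X=-4667936.5249, Y=2203196.9528, Z=-3738156.1234
→ geod (Bowring, a=6378137.000): φ=-36.09509900°, λ=154.73338300°, h=2431.9210 m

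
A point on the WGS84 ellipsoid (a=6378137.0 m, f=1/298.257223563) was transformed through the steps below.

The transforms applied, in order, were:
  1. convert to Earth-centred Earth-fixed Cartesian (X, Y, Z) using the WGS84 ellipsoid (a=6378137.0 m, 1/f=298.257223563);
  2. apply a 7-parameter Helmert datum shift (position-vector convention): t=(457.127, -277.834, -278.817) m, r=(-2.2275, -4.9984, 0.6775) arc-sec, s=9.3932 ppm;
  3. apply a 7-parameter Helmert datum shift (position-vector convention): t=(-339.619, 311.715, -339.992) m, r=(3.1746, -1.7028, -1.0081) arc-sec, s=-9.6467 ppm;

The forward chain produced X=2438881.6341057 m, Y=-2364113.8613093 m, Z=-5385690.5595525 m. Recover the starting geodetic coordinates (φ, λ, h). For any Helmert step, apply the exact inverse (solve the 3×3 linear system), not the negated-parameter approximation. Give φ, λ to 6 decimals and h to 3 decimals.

start: X=2438881.6341, Y=-2364113.8613, Z=-5385690.5596 m
→ Helmert⁻¹: X=2439211.8816, Y=-2364519.3499, Z=-5385386.2635
→ Helmert⁻¹: X=2438593.5840, Y=-2364169.1628, Z=-5385141.4891
→ geod (Bowring, a=6378137.000): φ=-57.93316600°, λ=-44.11220600°, h=3955.5460 m

φ=-57.933166°, λ=-44.112206°, h=3955.546 m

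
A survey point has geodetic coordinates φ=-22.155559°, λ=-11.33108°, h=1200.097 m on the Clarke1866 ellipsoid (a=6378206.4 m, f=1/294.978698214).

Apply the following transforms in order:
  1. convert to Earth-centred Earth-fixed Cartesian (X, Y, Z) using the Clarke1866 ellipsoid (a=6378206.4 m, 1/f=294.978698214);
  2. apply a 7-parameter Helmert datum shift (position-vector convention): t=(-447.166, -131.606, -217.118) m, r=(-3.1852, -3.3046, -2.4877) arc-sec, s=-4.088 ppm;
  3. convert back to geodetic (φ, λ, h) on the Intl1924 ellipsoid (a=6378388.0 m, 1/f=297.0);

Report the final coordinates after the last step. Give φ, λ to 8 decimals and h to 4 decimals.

φ=-22.15677900°, λ=-11.33415149°, h=671.1279 m

start: φ=-22.155559°, λ=-11.331080°, h=1200.097 m
→ ECEF (a=6378206.400, f=1/294.978698214): X=5795997.8756, Y=-1161424.5780, Z=-2390687.5730
→ Helmert 7p (PV): X=5795551.3094, Y=-1161658.2571, Z=-2390784.1247
→ geod (Bowring, a=6378388.000): φ=-22.15677900°, λ=-11.33415149°, h=671.1279 m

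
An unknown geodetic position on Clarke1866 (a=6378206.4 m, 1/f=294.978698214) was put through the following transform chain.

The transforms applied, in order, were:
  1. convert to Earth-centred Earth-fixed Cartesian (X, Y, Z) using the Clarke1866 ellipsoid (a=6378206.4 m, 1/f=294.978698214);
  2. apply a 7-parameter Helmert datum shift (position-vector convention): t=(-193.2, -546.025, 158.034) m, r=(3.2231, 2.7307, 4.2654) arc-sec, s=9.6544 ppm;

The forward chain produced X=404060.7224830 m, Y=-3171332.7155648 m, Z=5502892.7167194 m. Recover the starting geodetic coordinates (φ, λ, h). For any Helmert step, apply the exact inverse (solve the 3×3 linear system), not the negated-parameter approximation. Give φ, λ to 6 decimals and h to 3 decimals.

start: X=404060.7225, Y=-3171332.7156, Z=5502892.7167 m
→ Helmert⁻¹: X=404111.6028, Y=-3170678.4496, Z=5502736.4527
→ geod (Bowring, a=6378206.400): φ=60.01802900°, λ=-82.73665700°, h=1677.1700 m

φ=60.018029°, λ=-82.736657°, h=1677.170 m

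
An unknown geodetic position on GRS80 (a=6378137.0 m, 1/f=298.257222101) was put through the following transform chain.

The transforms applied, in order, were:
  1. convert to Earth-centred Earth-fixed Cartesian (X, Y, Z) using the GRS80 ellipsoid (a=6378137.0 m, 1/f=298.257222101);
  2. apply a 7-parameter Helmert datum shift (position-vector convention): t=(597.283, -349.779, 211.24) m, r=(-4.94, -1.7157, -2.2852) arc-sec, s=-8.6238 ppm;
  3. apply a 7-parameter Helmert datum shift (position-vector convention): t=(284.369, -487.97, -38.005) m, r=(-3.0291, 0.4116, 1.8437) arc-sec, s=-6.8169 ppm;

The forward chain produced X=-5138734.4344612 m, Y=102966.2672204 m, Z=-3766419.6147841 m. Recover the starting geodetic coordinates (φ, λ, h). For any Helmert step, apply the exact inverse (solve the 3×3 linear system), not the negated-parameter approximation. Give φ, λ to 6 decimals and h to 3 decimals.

φ=-36.413626°, λ=178.841470°, h=2339.884 m

start: X=-5138734.4345, Y=102966.2672, Z=-3766419.6148 m
→ Helmert⁻¹: X=-5139045.3944, Y=103556.1895, Z=-3766416.0192
→ Helmert⁻¹: X=-5139719.4831, Y=103940.1315, Z=-3766614.5008
→ geod (Bowring, a=6378137.000): φ=-36.41362600°, λ=178.84147000°, h=2339.8840 m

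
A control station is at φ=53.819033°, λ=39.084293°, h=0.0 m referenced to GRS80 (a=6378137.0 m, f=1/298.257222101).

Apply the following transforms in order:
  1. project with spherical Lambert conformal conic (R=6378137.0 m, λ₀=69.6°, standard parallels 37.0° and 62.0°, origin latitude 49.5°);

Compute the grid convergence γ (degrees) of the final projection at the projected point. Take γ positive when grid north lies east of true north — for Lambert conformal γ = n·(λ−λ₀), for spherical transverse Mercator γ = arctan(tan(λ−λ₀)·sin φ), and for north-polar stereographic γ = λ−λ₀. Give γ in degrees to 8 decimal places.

start: φ=53.819033°, λ=39.084293°, h=0.000 m
→ into lcc (λ₀=69.6°): φ=53.81903300°, λ−λ₀=-30.51570700°
convergence γ = -23.39530867°

-23.39530867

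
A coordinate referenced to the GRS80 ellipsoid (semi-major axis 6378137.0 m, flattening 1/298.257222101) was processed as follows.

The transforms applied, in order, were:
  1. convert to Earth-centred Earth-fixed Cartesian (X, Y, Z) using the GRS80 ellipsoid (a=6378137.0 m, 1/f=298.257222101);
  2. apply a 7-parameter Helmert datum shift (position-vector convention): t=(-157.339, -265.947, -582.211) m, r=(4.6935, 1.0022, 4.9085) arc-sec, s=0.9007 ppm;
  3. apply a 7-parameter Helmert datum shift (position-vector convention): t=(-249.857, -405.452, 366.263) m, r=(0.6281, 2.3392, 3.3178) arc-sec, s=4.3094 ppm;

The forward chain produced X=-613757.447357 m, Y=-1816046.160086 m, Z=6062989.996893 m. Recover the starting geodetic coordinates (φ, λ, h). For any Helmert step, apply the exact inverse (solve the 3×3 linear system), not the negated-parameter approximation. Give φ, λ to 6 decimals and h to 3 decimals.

start: X=-613757.4474, Y=-1816046.1601, Z=6062989.9969 m
→ Helmert⁻¹: X=-613602.9052, Y=-1815604.5526, Z=6062596.1777
→ Helmert⁻¹: X=-613517.6698, Y=-1815184.4039, Z=6063211.2507
→ geod (Bowring, a=6378137.000): φ=72.57297400°, λ=-108.67483800°, h=74.9010 m

φ=72.572974°, λ=-108.674838°, h=74.901 m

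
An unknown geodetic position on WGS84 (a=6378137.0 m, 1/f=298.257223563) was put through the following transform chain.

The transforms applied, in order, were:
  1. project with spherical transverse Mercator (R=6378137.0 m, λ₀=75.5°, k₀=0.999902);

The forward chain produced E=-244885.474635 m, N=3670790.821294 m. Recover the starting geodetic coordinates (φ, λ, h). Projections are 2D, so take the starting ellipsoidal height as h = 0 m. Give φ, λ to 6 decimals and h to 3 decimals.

start: E=-244885.4746, N=3670790.8213 m
→ tm⁻¹: φ=32.95112000°, λ=72.87855500°

φ=32.951120°, λ=72.878555°, h=0.000 m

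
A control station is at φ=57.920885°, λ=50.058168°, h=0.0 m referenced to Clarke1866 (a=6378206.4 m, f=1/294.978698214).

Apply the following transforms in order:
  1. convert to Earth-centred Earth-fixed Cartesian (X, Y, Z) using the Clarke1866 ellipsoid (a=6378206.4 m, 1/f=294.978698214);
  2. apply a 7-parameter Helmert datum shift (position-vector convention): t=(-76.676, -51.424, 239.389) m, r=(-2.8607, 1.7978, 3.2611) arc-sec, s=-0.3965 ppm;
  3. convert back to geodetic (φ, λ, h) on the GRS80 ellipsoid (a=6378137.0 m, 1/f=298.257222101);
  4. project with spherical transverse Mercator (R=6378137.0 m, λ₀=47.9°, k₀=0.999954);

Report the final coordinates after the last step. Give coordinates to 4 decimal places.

start: φ=57.920885°, λ=50.058168°, h=0.000 m
→ ECEF (a=6378206.400, f=1/294.978698214): X=2180046.7224, Y=2603441.6422, Z=5380863.4626
→ Helmert 7p (PV): X=2179974.9204, Y=2603498.2805, Z=5381045.6096
→ geod (Bowring, a=6378137.000): φ=57.91984854°, λ=50.05971043°, h=51.6720 m
→ tm (R=6378137.0, λ₀=47.9°): E=127668.0930, N=6449350.5916

E=127668.0930 m, N=6449350.5916 m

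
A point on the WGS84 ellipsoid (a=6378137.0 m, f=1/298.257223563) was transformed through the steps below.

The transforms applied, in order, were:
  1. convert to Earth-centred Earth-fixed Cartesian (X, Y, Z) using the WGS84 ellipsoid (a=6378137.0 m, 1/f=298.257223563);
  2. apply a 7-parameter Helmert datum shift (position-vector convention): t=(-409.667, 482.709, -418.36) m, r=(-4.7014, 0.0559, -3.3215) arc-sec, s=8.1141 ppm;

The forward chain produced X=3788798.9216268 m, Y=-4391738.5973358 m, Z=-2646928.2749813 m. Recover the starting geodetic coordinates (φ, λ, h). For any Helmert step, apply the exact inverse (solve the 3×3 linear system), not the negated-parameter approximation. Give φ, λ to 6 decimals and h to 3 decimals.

φ=-24.670443°, λ=-49.214049°, h=1538.505 m

start: X=3788798.9216, Y=-4391738.5973, Z=-2646928.2750 m
→ Helmert⁻¹: X=3789249.2859, Y=-4392064.3253, Z=-2646587.5226
→ geod (Bowring, a=6378137.000): φ=-24.67044300°, λ=-49.21404900°, h=1538.5050 m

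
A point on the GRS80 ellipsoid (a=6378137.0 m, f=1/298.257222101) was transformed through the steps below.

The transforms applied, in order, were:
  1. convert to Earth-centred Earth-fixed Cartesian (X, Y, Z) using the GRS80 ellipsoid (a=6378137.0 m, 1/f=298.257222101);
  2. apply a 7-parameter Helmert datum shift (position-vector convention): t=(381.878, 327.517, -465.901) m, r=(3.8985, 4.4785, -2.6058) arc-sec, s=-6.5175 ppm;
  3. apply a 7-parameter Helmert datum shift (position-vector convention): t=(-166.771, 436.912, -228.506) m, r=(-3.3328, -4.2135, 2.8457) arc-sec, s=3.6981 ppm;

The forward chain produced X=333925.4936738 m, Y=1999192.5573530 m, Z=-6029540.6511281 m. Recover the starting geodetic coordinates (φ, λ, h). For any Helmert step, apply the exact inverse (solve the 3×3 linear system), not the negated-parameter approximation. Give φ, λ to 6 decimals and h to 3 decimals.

start: X=333925.4937, Y=1999192.5574, Z=-6029540.6511 m
→ Helmert⁻¹: X=333995.4423, Y=1998841.0659, Z=-6029264.3739
→ Helmert⁻¹: X=333721.3932, Y=1998416.8419, Z=-6028868.2910
→ geod (Bowring, a=6378137.000): φ=-71.54019600°, λ=80.51949300°, h=1299.0850 m

φ=-71.540196°, λ=80.519493°, h=1299.085 m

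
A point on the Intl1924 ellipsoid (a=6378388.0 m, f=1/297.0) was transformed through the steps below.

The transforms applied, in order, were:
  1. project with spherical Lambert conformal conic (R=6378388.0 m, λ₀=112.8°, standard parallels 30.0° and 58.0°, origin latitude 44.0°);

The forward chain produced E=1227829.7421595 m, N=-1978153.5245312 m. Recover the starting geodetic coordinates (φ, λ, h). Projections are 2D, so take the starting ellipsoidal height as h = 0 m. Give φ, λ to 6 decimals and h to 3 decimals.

φ=25.201026°, λ=124.760589°, h=0.000 m

start: E=1227829.7422, N=-1978153.5245 m
→ lcc⁻¹: φ=25.20102600°, λ=124.76058900°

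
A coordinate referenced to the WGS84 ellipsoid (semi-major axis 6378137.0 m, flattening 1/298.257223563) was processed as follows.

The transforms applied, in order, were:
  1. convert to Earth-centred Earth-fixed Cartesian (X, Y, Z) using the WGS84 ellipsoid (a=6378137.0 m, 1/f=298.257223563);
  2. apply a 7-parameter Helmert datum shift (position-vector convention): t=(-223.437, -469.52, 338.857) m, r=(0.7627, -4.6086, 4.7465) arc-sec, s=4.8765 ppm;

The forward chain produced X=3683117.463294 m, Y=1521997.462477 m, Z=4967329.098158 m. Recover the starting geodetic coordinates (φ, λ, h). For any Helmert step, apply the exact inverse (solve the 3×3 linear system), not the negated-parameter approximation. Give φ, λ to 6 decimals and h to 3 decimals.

start: X=3683117.4633, Y=1521997.4625, Z=4967329.0982 m
→ Helmert⁻¹: X=3683468.9470, Y=1522393.1613, Z=4966878.0902
→ geod (Bowring, a=6378137.000): φ=51.44228100°, λ=22.45551300°, h=3217.1390 m

φ=51.442281°, λ=22.455513°, h=3217.139 m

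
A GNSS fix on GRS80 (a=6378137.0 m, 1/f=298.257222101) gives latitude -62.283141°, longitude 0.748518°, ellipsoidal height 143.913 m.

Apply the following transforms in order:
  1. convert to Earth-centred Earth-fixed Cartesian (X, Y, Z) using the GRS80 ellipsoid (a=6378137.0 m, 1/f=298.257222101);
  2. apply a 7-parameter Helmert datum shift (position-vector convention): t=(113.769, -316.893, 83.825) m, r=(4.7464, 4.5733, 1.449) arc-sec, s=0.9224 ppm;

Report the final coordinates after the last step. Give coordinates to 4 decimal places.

start: φ=-62.283141°, λ=0.748518°, h=143.913 m
→ ECEF (a=6378137.000, f=1/298.257222101): X=2974113.1104, Y=38856.3324, Z=-5623388.1189
→ Helmert 7p (PV): X=2974104.6679, Y=38689.7693, Z=-5623374.5289

X=2974104.6679 m, Y=38689.7693 m, Z=-5623374.5289 m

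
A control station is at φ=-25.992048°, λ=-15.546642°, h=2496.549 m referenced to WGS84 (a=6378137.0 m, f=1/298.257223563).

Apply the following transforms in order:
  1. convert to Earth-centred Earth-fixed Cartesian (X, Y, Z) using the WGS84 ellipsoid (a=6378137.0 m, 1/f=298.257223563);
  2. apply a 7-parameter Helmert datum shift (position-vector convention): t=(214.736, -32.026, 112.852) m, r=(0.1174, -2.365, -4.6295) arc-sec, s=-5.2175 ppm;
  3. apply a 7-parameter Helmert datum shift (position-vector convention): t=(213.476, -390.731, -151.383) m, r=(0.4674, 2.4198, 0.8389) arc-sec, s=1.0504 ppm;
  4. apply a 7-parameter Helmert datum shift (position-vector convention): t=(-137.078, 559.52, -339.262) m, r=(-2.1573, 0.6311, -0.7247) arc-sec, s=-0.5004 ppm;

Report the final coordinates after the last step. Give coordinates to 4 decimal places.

start: φ=-25.992048°, λ=-15.546642°, h=2496.549 m
→ ECEF (a=6378137.000, f=1/298.257223563): X=5528979.2530, Y=-1538169.8067, Z=-2779364.1985
→ Helmert 7p (PV): X=5529162.4859, Y=-1538316.3197, Z=-2779174.3266
→ Helmert 7p (PV): X=5529355.4223, Y=-1538679.8812, Z=-2779396.9803
→ Helmert 7p (PV): X=5529201.6673, Y=-1538168.0877, Z=-2779735.6765

X=5529201.6673 m, Y=-1538168.0877 m, Z=-2779735.6765 m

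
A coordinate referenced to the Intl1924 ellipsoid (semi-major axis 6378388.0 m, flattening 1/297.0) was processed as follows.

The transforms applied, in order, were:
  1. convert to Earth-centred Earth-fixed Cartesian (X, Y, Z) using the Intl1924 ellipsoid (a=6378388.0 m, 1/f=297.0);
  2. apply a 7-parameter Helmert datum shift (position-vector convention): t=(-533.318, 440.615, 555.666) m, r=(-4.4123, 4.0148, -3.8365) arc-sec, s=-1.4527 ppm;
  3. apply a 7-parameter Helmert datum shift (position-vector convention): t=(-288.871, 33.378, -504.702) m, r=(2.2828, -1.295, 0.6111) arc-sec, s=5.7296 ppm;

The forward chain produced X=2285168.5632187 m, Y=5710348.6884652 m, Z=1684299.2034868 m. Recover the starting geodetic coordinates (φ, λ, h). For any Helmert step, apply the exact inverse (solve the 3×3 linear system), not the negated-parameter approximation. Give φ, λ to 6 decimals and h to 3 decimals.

φ=15.414018°, λ=68.181966°, h=10.555 m

start: X=2285168.5632, Y=5710348.6885, Z=1684299.2035 m
→ Helmert⁻¹: X=2285471.8346, Y=5710294.4670, Z=1684716.7056
→ Helmert⁻¹: X=2285869.4863, Y=5709868.6334, Z=1684330.1213
→ geod (Bowring, a=6378388.000): φ=15.41401800°, λ=68.18196600°, h=10.5550 m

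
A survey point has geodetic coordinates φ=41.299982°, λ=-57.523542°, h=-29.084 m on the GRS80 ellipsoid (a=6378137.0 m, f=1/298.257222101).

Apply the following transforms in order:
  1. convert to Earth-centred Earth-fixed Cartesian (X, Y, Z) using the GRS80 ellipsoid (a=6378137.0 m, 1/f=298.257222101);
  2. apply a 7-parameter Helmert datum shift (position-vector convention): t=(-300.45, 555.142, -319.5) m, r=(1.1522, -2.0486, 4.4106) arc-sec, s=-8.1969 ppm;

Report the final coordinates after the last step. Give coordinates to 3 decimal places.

start: φ=41.299982°, λ=-57.523542°, h=-29.084 m
→ ECEF (a=6378137.000, f=1/298.257222101): X=2576647.9239, Y=-4048196.7193, Z=4187489.8553
→ Helmert 7p (PV): X=2576371.3266, Y=-4047576.6893, Z=4187139.0085

X=2576371.327 m, Y=-4047576.689 m, Z=4187139.008 m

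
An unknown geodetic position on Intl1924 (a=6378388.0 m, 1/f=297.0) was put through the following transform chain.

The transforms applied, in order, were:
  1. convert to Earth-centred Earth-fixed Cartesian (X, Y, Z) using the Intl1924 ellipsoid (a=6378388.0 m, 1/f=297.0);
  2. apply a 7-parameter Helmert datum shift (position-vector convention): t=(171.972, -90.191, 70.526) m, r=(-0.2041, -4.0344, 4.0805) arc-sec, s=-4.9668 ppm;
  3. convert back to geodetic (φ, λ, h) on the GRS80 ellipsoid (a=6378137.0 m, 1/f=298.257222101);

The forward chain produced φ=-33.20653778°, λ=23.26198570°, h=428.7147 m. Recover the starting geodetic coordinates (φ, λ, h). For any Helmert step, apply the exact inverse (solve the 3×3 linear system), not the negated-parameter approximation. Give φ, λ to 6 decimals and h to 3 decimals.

start: φ=-33.206538°, λ=23.261986°, h=428.715 m
→ ECEF (a=6378137.000, f=1/298.257222101): X=4908038.3478, Y=2109876.0237, Z=-3473381.7758
→ Helmert⁻¹: X=4907864.5512, Y=2109883.0402, Z=-3473563.4606
→ geod (Bowring, a=6378388.000): φ=-33.20943700°, λ=23.26279100°, h=173.2880 m

φ=-33.209437°, λ=23.262791°, h=173.288 m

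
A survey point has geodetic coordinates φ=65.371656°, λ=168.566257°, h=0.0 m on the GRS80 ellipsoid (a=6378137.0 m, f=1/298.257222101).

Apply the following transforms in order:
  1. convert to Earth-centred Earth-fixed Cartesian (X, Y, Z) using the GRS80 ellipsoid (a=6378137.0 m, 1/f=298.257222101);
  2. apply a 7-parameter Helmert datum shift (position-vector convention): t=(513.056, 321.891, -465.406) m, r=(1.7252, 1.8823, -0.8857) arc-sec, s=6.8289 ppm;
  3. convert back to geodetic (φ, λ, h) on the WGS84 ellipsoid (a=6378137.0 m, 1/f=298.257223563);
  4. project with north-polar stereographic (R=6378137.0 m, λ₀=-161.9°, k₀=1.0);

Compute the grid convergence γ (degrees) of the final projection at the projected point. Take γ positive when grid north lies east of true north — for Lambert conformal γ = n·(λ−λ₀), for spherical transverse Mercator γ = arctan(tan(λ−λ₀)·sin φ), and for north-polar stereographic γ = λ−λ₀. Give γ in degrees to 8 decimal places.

start: φ=65.371656°, λ=168.566257°, h=0.000 m
→ ECEF (a=6378137.000, f=1/298.257222101): X=-2612451.8936, Y=528363.9871, Z=5775100.3412
→ Helmert 7p (PV): X=-2611901.7071, Y=528652.4009, Z=5774702.6325
→ geod (Bowring, a=6378137.000): φ=65.37409997°, λ=168.55783407°, h=-562.4148 m
→ into stereo (λ₀=-161.9°): φ=65.37409997°, λ−λ₀=-29.54216593°
convergence γ = -29.54216593°

-29.54216593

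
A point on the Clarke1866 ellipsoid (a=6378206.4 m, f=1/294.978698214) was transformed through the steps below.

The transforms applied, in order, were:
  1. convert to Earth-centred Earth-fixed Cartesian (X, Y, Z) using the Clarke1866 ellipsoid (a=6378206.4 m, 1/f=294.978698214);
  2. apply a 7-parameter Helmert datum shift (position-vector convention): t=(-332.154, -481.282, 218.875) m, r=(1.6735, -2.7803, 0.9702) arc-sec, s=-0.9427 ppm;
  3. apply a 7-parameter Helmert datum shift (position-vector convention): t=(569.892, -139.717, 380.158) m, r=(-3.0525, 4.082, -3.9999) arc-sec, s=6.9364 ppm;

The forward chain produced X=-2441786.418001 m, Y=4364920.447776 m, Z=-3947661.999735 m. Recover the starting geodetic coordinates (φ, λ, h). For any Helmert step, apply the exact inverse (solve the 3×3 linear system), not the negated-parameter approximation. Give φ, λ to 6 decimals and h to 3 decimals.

φ=-38.473679°, λ=119.222497°, h=2694.746 m

start: X=-2441786.4180, Y=4364920.4478, Z=-3947661.9997 m
→ Helmert⁻¹: X=-2442345.8848, Y=4365040.9512, Z=-3947998.5090
→ Helmert⁻¹: X=-2442048.7183, Y=4365505.8018, Z=-3948223.6079
→ geod (Bowring, a=6378206.400): φ=-38.47367900°, λ=119.22249700°, h=2694.7460 m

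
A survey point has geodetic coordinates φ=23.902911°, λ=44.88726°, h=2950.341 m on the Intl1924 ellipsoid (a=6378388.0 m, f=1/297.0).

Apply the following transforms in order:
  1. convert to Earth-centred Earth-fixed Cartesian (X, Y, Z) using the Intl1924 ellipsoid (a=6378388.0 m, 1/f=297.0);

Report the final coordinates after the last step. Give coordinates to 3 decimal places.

X=4135675.046 m, Y=4119431.582 m, Z=2569685.396 m

start: φ=23.902911°, λ=44.887260°, h=2950.341 m
→ ECEF (a=6378388.000, f=1/297.0): X=4135675.0457, Y=4119431.5819, Z=2569685.3960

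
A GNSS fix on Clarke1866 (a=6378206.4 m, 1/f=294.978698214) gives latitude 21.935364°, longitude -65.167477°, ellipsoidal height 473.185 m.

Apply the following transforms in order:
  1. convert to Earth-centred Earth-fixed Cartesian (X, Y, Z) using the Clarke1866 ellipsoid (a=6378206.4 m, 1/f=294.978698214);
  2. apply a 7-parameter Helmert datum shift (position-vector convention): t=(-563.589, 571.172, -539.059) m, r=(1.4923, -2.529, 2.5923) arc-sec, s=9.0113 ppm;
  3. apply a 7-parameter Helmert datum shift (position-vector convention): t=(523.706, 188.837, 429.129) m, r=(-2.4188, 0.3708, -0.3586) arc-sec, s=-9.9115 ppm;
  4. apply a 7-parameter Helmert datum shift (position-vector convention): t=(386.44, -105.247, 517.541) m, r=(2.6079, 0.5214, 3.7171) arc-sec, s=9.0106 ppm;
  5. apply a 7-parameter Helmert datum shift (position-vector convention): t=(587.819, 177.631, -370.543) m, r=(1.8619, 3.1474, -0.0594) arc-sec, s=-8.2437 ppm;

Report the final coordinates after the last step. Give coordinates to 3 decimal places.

start: φ=21.935364°, λ=-65.167477°, h=473.185 m
→ ECEF (a=6378206.400, f=1/294.978698214): X=2486079.0591, Y=-5372357.0734, Z=2367813.1536
→ Helmert 7p (PV): X=2485576.3605, Y=-5371820.1994, Z=2367287.0449
→ Helmert 7p (PV): X=2486070.3472, Y=-5371554.6808, Z=2367751.2352
→ Helmert 7p (PV): X=2486581.9752, Y=-5371693.4636, Z=2368215.9111
→ Helmert 7p (PV): X=2487183.8851, Y=-5371493.6432, Z=2367739.4142

X=2487183.885 m, Y=-5371493.643 m, Z=2367739.414 m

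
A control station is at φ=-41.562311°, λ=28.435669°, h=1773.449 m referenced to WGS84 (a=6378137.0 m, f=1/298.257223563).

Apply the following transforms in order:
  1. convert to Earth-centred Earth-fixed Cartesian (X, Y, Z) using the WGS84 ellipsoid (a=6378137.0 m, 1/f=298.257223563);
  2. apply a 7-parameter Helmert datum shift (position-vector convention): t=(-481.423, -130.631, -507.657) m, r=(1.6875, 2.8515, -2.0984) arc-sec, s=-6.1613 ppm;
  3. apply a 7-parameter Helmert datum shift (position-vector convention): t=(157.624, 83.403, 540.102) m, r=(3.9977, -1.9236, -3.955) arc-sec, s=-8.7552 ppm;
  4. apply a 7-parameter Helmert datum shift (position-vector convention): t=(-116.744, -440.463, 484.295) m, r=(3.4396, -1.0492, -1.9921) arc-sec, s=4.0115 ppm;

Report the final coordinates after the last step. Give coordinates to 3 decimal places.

X=4203538.997 m, Y=2275951.880 m, Z=-4209863.666 m

start: φ=-41.562311°, λ=28.435669°, h=1773.449 m
→ ECEF (a=6378137.000, f=1/298.257223563): X=4203934.1104, Y=2276442.0840, Z=-4210529.4940
→ Helmert 7p (PV): X=4203391.7366, Y=2276289.1065, Z=-4211050.7014
→ Helmert 7p (PV): X=4203595.4765, Y=2276353.5988, Z=-4210390.4136
→ Helmert 7p (PV): X=4203538.9972, Y=2275951.8803, Z=-4209863.6664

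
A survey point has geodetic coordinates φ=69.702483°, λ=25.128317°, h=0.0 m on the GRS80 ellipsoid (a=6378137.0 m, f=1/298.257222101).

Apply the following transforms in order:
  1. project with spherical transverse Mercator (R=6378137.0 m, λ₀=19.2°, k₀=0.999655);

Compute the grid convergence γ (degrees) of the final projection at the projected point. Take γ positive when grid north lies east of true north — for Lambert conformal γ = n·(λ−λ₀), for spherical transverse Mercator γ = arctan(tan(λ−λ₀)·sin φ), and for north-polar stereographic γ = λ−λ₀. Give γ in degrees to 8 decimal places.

start: φ=69.702483°, λ=25.128317°, h=0.000 m
→ into tm (λ₀=19.2°): φ=69.70248300°, λ−λ₀=5.92831700°
convergence γ = 5.56257649°

5.56257649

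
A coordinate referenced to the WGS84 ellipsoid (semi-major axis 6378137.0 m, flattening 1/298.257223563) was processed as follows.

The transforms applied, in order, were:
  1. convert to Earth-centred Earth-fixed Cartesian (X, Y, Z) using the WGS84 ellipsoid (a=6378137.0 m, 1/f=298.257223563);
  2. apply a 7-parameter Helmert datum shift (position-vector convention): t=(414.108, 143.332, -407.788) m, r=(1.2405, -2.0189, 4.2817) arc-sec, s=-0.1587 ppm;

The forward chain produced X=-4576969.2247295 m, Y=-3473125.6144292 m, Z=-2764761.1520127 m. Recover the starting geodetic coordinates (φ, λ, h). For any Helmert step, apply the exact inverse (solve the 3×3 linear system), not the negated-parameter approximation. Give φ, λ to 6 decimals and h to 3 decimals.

start: X=-4576969.2247, Y=-3473125.6144, Z=-2764761.1520 m
→ Helmert⁻¹: X=-4577483.2132, Y=-3473191.1018, Z=-2764288.1106
→ geod (Bowring, a=6378137.000): φ=-25.84194200°, λ=-142.81038700°, h=2237.4420 m

φ=-25.841942°, λ=-142.810387°, h=2237.442 m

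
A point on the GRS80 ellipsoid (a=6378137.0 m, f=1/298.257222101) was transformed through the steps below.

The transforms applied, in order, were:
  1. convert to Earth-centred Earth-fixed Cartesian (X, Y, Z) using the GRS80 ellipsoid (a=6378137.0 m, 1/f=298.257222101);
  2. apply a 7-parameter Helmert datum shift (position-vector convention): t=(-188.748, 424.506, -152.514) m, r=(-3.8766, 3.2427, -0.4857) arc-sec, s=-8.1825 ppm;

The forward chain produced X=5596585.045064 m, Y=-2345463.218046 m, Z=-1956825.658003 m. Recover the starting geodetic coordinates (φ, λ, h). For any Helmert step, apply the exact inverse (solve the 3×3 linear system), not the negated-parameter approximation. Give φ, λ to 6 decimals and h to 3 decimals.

φ=-17.983140°, λ=-22.740427°, h=115.320 m

start: X=5596585.0451, Y=-2345463.2180, Z=-1956825.6580 m
→ Helmert⁻¹: X=5596855.8734, Y=-2345856.9665, Z=-1956645.2549
→ geod (Bowring, a=6378137.000): φ=-17.98314000°, λ=-22.74042700°, h=115.3200 m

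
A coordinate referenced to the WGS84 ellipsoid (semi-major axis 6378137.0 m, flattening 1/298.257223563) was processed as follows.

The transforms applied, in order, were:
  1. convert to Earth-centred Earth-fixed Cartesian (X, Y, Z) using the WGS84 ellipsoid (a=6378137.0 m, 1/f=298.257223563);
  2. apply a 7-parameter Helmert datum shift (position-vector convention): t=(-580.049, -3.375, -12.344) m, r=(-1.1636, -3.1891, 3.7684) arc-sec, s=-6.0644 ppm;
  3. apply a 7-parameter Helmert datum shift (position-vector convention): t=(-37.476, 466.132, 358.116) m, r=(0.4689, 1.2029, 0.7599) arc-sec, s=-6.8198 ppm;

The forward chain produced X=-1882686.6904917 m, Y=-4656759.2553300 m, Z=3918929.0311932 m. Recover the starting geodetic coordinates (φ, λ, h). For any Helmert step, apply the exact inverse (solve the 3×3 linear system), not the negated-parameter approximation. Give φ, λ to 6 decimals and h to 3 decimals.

φ=38.144831°, λ=-112.005343°, h=868.988 m

start: X=-1882686.6905, Y=-4656759.2553, Z=3918929.0312 m
→ Helmert⁻¹: X=-1882702.0642, Y=-4657241.3047, Z=3918597.2469
→ Helmert⁻¹: X=-1882157.9291, Y=-4657253.8929, Z=3918636.1826
→ geod (Bowring, a=6378137.000): φ=38.14483100°, λ=-112.00534300°, h=868.9880 m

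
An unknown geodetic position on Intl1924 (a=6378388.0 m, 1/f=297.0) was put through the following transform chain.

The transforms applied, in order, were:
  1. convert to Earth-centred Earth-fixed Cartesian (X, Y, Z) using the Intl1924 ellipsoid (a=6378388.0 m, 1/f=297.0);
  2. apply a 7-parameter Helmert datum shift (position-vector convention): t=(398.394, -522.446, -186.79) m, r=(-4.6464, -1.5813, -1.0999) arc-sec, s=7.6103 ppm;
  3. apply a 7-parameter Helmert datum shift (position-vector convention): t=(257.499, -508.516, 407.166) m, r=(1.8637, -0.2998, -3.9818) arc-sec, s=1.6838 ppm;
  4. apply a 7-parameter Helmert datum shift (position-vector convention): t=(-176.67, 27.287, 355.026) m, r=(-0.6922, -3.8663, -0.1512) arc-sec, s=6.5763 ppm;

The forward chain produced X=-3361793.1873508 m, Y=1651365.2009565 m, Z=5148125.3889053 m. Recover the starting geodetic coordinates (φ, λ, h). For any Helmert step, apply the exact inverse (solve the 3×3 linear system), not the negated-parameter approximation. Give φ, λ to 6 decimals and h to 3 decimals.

φ=54.138565°, λ=153.830140°, h=2087.268 m

start: X=-3361793.1874, Y=1651365.2010, Z=5148125.3889 m
→ Helmert⁻¹: X=-3361499.1287, Y=1651307.3148, Z=5147805.0606
→ Helmert⁻¹: X=-3361775.3724, Y=1651794.6617, Z=5147379.1889
→ Helmert⁻¹: X=-3362117.5263, Y=1652170.6482, Z=5147589.7973
→ geod (Bowring, a=6378388.000): φ=54.13856500°, λ=153.83014000°, h=2087.2680 m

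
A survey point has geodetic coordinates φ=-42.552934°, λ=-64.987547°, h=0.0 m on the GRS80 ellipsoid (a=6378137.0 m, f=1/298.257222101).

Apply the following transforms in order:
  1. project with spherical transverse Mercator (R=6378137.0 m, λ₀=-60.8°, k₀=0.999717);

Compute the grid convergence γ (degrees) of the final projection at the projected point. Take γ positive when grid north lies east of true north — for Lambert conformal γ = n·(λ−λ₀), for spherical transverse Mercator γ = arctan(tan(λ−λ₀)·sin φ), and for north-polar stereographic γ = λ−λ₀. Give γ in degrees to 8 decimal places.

2.83465499

start: φ=-42.552934°, λ=-64.987547°, h=0.000 m
→ into tm (λ₀=-60.8°): φ=-42.55293400°, λ−λ₀=-4.18754700°
convergence γ = 2.83465499°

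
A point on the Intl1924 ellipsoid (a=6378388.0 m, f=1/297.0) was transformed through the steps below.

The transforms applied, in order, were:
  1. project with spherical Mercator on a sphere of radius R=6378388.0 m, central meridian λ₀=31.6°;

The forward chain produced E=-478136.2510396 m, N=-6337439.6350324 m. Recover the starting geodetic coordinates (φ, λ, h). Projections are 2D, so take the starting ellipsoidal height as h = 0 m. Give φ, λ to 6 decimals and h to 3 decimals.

start: E=-478136.2510, N=-6337439.6350 m
→ merc⁻¹: φ=-49.36598000°, λ=27.30499800°

φ=-49.365980°, λ=27.304998°, h=0.000 m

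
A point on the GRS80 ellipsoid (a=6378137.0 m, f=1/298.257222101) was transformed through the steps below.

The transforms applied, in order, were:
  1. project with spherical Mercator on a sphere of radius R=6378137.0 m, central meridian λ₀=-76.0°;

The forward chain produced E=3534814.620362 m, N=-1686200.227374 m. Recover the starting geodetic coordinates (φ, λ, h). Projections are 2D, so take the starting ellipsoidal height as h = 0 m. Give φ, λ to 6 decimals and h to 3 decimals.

φ=-14.973968°, λ=-44.246220°, h=0.000 m

start: E=3534814.6204, N=-1686200.2274 m
→ merc⁻¹: φ=-14.97396800°, λ=-44.24622000°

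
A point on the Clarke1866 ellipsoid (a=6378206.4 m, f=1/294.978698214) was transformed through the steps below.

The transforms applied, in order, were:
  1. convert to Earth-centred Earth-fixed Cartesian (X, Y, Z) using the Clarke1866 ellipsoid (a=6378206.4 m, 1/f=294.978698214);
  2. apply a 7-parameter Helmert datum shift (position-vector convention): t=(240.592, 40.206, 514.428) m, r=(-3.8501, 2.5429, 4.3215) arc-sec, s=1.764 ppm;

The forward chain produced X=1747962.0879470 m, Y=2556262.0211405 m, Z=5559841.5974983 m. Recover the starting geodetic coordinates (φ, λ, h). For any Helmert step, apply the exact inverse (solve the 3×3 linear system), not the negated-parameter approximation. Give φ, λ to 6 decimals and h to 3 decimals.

start: X=1747962.0879, Y=2556262.0211, Z=5559841.5975 m
→ Helmert⁻¹: X=1747703.4280, Y=2556076.9190, Z=5559386.6204
→ geod (Bowring, a=6378206.400): φ=61.04828700°, λ=55.63784800°, h=1867.0450 m

φ=61.048287°, λ=55.637848°, h=1867.045 m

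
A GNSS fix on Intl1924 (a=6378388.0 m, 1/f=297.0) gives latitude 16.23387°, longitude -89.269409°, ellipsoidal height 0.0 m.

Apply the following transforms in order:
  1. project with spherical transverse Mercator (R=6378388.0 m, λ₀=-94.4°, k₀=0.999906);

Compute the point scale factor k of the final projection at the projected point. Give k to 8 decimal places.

start: φ=16.233870°, λ=-89.269409°, h=0.000 m
→ into tm (λ₀=-94.4°): φ=16.23387000°, λ−λ₀=5.13059100°
scale k = 1.00361217

1.00361217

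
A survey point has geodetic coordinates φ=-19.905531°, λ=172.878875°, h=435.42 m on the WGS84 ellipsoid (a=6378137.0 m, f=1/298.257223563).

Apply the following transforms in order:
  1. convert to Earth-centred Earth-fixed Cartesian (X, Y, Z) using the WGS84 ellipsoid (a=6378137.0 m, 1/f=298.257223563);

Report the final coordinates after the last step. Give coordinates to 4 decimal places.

start: φ=-19.905531°, λ=172.878875°, h=435.420 m
→ ECEF (a=6378137.000, f=1/298.257223563): X=-5953533.7777, Y=743781.0625, Z=-2158014.7220

X=-5953533.7777 m, Y=743781.0625 m, Z=-2158014.7220 m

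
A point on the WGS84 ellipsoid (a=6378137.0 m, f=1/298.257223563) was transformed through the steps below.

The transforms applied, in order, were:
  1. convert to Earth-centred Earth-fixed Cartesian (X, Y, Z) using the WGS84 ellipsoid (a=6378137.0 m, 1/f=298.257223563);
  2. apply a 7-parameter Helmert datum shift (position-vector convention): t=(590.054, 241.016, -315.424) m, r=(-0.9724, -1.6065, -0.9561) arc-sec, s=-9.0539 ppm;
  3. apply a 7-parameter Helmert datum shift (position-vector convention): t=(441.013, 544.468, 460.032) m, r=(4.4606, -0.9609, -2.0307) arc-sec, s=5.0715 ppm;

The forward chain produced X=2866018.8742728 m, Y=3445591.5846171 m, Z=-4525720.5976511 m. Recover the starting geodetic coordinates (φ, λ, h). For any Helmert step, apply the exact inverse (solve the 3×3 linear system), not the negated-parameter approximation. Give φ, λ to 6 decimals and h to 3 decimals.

φ=-45.482193°, λ=50.251025°, h=1255.665 m

start: X=2866018.8743, Y=3445591.5846, Z=-4525720.5977 m
→ Helmert⁻¹: X=2865508.3267, Y=3444959.9736, Z=-4526245.5238
→ Helmert⁻¹: X=2864892.9933, Y=3444784.7626, Z=-4525977.1509
→ geod (Bowring, a=6378137.000): φ=-45.48219300°, λ=50.25102500°, h=1255.6650 m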